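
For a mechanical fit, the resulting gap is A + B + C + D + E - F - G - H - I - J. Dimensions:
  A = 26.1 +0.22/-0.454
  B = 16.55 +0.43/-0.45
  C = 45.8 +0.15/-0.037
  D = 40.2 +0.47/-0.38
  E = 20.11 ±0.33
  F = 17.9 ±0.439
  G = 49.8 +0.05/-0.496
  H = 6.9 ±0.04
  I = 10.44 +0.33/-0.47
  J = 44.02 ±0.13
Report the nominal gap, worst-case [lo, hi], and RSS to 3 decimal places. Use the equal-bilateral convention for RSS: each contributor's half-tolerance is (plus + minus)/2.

nominal=19.700 wc=[17.060,22.875] rss=1.025

Stack each dimension's contribution:
  +A: nom +26.100 → Σnom=26.100; wc +0.220/-0.454 → slack +0.220/-0.454; half-tol=0.337, Σhalf²=0.113569
  +B: nom +16.550 → Σnom=42.650; wc +0.430/-0.450 → slack +0.650/-0.904; half-tol=0.440, Σhalf²=0.307169
  +C: nom +45.800 → Σnom=88.450; wc +0.150/-0.037 → slack +0.800/-0.941; half-tol=0.093, Σhalf²=0.315911
  +D: nom +40.200 → Σnom=128.650; wc +0.470/-0.380 → slack +1.270/-1.321; half-tol=0.425, Σhalf²=0.496536
  +E: nom +20.110 → Σnom=148.760; wc +0.330/-0.330 → slack +1.600/-1.651; half-tol=0.330, Σhalf²=0.605436
  -F: nom -17.900 → Σnom=130.860; wc +0.439/-0.439 → slack +2.039/-2.090; half-tol=0.439, Σhalf²=0.798157
  -G: nom -49.800 → Σnom=81.060; wc +0.496/-0.050 → slack +2.535/-2.140; half-tol=0.273, Σhalf²=0.872686
  -H: nom -6.900 → Σnom=74.160; wc +0.040/-0.040 → slack +2.575/-2.180; half-tol=0.040, Σhalf²=0.874286
  -I: nom -10.440 → Σnom=63.720; wc +0.470/-0.330 → slack +3.045/-2.510; half-tol=0.400, Σhalf²=1.034286
  -J: nom -44.020 → Σnom=19.700; wc +0.130/-0.130 → slack +3.175/-2.640; half-tol=0.130, Σhalf²=1.051186
Nominal = 19.700. Worst-case = [19.700 - 2.640, 19.700 + 3.175] = [17.060, 22.875]. RSS = √1.051186 = 1.025.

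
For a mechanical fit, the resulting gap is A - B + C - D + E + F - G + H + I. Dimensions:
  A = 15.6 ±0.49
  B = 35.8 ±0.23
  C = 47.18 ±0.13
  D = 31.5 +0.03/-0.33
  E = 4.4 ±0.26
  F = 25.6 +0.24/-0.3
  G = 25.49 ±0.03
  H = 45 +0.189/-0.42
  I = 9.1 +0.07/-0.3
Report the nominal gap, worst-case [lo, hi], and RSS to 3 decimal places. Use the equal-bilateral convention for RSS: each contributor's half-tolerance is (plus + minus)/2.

nominal=54.090 wc=[51.900,56.059] rss=0.781

Stack each dimension's contribution:
  +A: nom +15.600 → Σnom=15.600; wc +0.490/-0.490 → slack +0.490/-0.490; half-tol=0.490, Σhalf²=0.240100
  -B: nom -35.800 → Σnom=-20.200; wc +0.230/-0.230 → slack +0.720/-0.720; half-tol=0.230, Σhalf²=0.293000
  +C: nom +47.180 → Σnom=26.980; wc +0.130/-0.130 → slack +0.850/-0.850; half-tol=0.130, Σhalf²=0.309900
  -D: nom -31.500 → Σnom=-4.520; wc +0.330/-0.030 → slack +1.180/-0.880; half-tol=0.180, Σhalf²=0.342300
  +E: nom +4.400 → Σnom=-0.120; wc +0.260/-0.260 → slack +1.440/-1.140; half-tol=0.260, Σhalf²=0.409900
  +F: nom +25.600 → Σnom=25.480; wc +0.240/-0.300 → slack +1.680/-1.440; half-tol=0.270, Σhalf²=0.482800
  -G: nom -25.490 → Σnom=-0.010; wc +0.030/-0.030 → slack +1.710/-1.470; half-tol=0.030, Σhalf²=0.483700
  +H: nom +45.000 → Σnom=44.990; wc +0.189/-0.420 → slack +1.899/-1.890; half-tol=0.304, Σhalf²=0.576420
  +I: nom +9.100 → Σnom=54.090; wc +0.070/-0.300 → slack +1.969/-2.190; half-tol=0.185, Σhalf²=0.610645
Nominal = 54.090. Worst-case = [54.090 - 2.190, 54.090 + 1.969] = [51.900, 56.059]. RSS = √0.610645 = 0.781.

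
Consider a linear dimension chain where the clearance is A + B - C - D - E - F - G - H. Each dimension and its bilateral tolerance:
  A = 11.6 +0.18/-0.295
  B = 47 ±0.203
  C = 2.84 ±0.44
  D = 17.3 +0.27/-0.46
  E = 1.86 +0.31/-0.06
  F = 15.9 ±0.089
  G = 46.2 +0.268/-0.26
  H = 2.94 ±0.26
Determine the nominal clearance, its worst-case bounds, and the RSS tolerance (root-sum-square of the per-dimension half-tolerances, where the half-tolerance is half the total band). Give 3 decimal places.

Stack each dimension's contribution:
  +A: nom +11.600 → Σnom=11.600; wc +0.180/-0.295 → slack +0.180/-0.295; half-tol=0.237, Σhalf²=0.056406
  +B: nom +47.000 → Σnom=58.600; wc +0.203/-0.203 → slack +0.383/-0.498; half-tol=0.203, Σhalf²=0.097615
  -C: nom -2.840 → Σnom=55.760; wc +0.440/-0.440 → slack +0.823/-0.938; half-tol=0.440, Σhalf²=0.291215
  -D: nom -17.300 → Σnom=38.460; wc +0.460/-0.270 → slack +1.283/-1.208; half-tol=0.365, Σhalf²=0.424440
  -E: nom -1.860 → Σnom=36.600; wc +0.060/-0.310 → slack +1.343/-1.518; half-tol=0.185, Σhalf²=0.458665
  -F: nom -15.900 → Σnom=20.700; wc +0.089/-0.089 → slack +1.432/-1.607; half-tol=0.089, Σhalf²=0.466586
  -G: nom -46.200 → Σnom=-25.500; wc +0.260/-0.268 → slack +1.692/-1.875; half-tol=0.264, Σhalf²=0.536282
  -H: nom -2.940 → Σnom=-28.440; wc +0.260/-0.260 → slack +1.952/-2.135; half-tol=0.260, Σhalf²=0.603882
Nominal = -28.440. Worst-case = [-28.440 - 2.135, -28.440 + 1.952] = [-30.575, -26.488]. RSS = √0.603882 = 0.777.

nominal=-28.440 wc=[-30.575,-26.488] rss=0.777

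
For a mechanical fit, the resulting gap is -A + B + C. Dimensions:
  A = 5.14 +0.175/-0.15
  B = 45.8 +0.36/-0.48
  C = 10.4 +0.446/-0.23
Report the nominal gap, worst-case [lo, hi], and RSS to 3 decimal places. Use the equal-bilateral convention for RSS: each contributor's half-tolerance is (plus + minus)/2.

Stack each dimension's contribution:
  -A: nom -5.140 → Σnom=-5.140; wc +0.150/-0.175 → slack +0.150/-0.175; half-tol=0.162, Σhalf²=0.026406
  +B: nom +45.800 → Σnom=40.660; wc +0.360/-0.480 → slack +0.510/-0.655; half-tol=0.420, Σhalf²=0.202806
  +C: nom +10.400 → Σnom=51.060; wc +0.446/-0.230 → slack +0.956/-0.885; half-tol=0.338, Σhalf²=0.317050
Nominal = 51.060. Worst-case = [51.060 - 0.885, 51.060 + 0.956] = [50.175, 52.016]. RSS = √0.317050 = 0.563.

nominal=51.060 wc=[50.175,52.016] rss=0.563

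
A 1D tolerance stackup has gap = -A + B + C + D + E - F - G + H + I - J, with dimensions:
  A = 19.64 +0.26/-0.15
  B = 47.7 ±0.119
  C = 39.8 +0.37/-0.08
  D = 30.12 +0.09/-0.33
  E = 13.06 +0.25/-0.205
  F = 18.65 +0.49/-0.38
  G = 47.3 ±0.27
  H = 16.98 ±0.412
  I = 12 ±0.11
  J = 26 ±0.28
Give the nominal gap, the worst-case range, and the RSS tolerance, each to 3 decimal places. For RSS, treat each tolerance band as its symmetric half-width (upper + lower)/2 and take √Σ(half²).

Stack each dimension's contribution:
  -A: nom -19.640 → Σnom=-19.640; wc +0.150/-0.260 → slack +0.150/-0.260; half-tol=0.205, Σhalf²=0.042025
  +B: nom +47.700 → Σnom=28.060; wc +0.119/-0.119 → slack +0.269/-0.379; half-tol=0.119, Σhalf²=0.056186
  +C: nom +39.800 → Σnom=67.860; wc +0.370/-0.080 → slack +0.639/-0.459; half-tol=0.225, Σhalf²=0.106811
  +D: nom +30.120 → Σnom=97.980; wc +0.090/-0.330 → slack +0.729/-0.789; half-tol=0.210, Σhalf²=0.150911
  +E: nom +13.060 → Σnom=111.040; wc +0.250/-0.205 → slack +0.979/-0.994; half-tol=0.227, Σhalf²=0.202667
  -F: nom -18.650 → Σnom=92.390; wc +0.380/-0.490 → slack +1.359/-1.484; half-tol=0.435, Σhalf²=0.391892
  -G: nom -47.300 → Σnom=45.090; wc +0.270/-0.270 → slack +1.629/-1.754; half-tol=0.270, Σhalf²=0.464792
  +H: nom +16.980 → Σnom=62.070; wc +0.412/-0.412 → slack +2.041/-2.166; half-tol=0.412, Σhalf²=0.634536
  +I: nom +12.000 → Σnom=74.070; wc +0.110/-0.110 → slack +2.151/-2.276; half-tol=0.110, Σhalf²=0.646636
  -J: nom -26.000 → Σnom=48.070; wc +0.280/-0.280 → slack +2.431/-2.556; half-tol=0.280, Σhalf²=0.725036
Nominal = 48.070. Worst-case = [48.070 - 2.556, 48.070 + 2.431] = [45.514, 50.501]. RSS = √0.725036 = 0.851.

nominal=48.070 wc=[45.514,50.501] rss=0.851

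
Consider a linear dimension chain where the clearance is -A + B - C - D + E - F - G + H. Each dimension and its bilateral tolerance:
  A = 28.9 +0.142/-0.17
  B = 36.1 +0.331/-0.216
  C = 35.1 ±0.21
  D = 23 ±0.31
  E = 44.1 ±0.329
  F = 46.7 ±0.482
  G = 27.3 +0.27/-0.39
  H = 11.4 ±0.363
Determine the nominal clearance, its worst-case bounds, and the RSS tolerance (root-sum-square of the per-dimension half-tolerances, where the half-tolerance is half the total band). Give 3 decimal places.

nominal=-69.400 wc=[-71.722,-66.815] rss=0.906

Stack each dimension's contribution:
  -A: nom -28.900 → Σnom=-28.900; wc +0.170/-0.142 → slack +0.170/-0.142; half-tol=0.156, Σhalf²=0.024336
  +B: nom +36.100 → Σnom=7.200; wc +0.331/-0.216 → slack +0.501/-0.358; half-tol=0.274, Σhalf²=0.099138
  -C: nom -35.100 → Σnom=-27.900; wc +0.210/-0.210 → slack +0.711/-0.568; half-tol=0.210, Σhalf²=0.143238
  -D: nom -23.000 → Σnom=-50.900; wc +0.310/-0.310 → slack +1.021/-0.878; half-tol=0.310, Σhalf²=0.239338
  +E: nom +44.100 → Σnom=-6.800; wc +0.329/-0.329 → slack +1.350/-1.207; half-tol=0.329, Σhalf²=0.347579
  -F: nom -46.700 → Σnom=-53.500; wc +0.482/-0.482 → slack +1.832/-1.689; half-tol=0.482, Σhalf²=0.579903
  -G: nom -27.300 → Σnom=-80.800; wc +0.390/-0.270 → slack +2.222/-1.959; half-tol=0.330, Σhalf²=0.688803
  +H: nom +11.400 → Σnom=-69.400; wc +0.363/-0.363 → slack +2.585/-2.322; half-tol=0.363, Σhalf²=0.820572
Nominal = -69.400. Worst-case = [-69.400 - 2.322, -69.400 + 2.585] = [-71.722, -66.815]. RSS = √0.820572 = 0.906.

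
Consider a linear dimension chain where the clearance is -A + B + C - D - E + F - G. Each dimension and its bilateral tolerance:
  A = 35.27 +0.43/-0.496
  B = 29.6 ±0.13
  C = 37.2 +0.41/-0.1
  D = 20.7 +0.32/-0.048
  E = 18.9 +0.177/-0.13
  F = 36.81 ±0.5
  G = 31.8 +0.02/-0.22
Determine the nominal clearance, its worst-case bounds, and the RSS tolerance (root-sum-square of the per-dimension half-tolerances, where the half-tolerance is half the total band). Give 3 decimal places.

nominal=-3.060 wc=[-4.737,-1.126] rss=0.786

Stack each dimension's contribution:
  -A: nom -35.270 → Σnom=-35.270; wc +0.496/-0.430 → slack +0.496/-0.430; half-tol=0.463, Σhalf²=0.214369
  +B: nom +29.600 → Σnom=-5.670; wc +0.130/-0.130 → slack +0.626/-0.560; half-tol=0.130, Σhalf²=0.231269
  +C: nom +37.200 → Σnom=31.530; wc +0.410/-0.100 → slack +1.036/-0.660; half-tol=0.255, Σhalf²=0.296294
  -D: nom -20.700 → Σnom=10.830; wc +0.048/-0.320 → slack +1.084/-0.980; half-tol=0.184, Σhalf²=0.330150
  -E: nom -18.900 → Σnom=-8.070; wc +0.130/-0.177 → slack +1.214/-1.157; half-tol=0.153, Σhalf²=0.353712
  +F: nom +36.810 → Σnom=28.740; wc +0.500/-0.500 → slack +1.714/-1.657; half-tol=0.500, Σhalf²=0.603712
  -G: nom -31.800 → Σnom=-3.060; wc +0.220/-0.020 → slack +1.934/-1.677; half-tol=0.120, Σhalf²=0.618112
Nominal = -3.060. Worst-case = [-3.060 - 1.677, -3.060 + 1.934] = [-4.737, -1.126]. RSS = √0.618112 = 0.786.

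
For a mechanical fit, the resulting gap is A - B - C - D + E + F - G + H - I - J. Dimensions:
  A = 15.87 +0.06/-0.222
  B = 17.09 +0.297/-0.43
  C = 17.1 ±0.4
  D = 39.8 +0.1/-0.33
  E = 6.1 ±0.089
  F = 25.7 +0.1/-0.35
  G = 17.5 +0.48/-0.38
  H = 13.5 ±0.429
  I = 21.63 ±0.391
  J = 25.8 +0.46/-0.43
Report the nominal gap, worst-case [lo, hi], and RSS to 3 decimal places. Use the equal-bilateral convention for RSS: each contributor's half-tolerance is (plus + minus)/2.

Stack each dimension's contribution:
  +A: nom +15.870 → Σnom=15.870; wc +0.060/-0.222 → slack +0.060/-0.222; half-tol=0.141, Σhalf²=0.019881
  -B: nom -17.090 → Σnom=-1.220; wc +0.430/-0.297 → slack +0.490/-0.519; half-tol=0.363, Σhalf²=0.152013
  -C: nom -17.100 → Σnom=-18.320; wc +0.400/-0.400 → slack +0.890/-0.919; half-tol=0.400, Σhalf²=0.312013
  -D: nom -39.800 → Σnom=-58.120; wc +0.330/-0.100 → slack +1.220/-1.019; half-tol=0.215, Σhalf²=0.358238
  +E: nom +6.100 → Σnom=-52.020; wc +0.089/-0.089 → slack +1.309/-1.108; half-tol=0.089, Σhalf²=0.366159
  +F: nom +25.700 → Σnom=-26.320; wc +0.100/-0.350 → slack +1.409/-1.458; half-tol=0.225, Σhalf²=0.416784
  -G: nom -17.500 → Σnom=-43.820; wc +0.380/-0.480 → slack +1.789/-1.938; half-tol=0.430, Σhalf²=0.601684
  +H: nom +13.500 → Σnom=-30.320; wc +0.429/-0.429 → slack +2.218/-2.367; half-tol=0.429, Σhalf²=0.785725
  -I: nom -21.630 → Σnom=-51.950; wc +0.391/-0.391 → slack +2.609/-2.758; half-tol=0.391, Σhalf²=0.938606
  -J: nom -25.800 → Σnom=-77.750; wc +0.430/-0.460 → slack +3.039/-3.218; half-tol=0.445, Σhalf²=1.136631
Nominal = -77.750. Worst-case = [-77.750 - 3.218, -77.750 + 3.039] = [-80.968, -74.711]. RSS = √1.136631 = 1.066.

nominal=-77.750 wc=[-80.968,-74.711] rss=1.066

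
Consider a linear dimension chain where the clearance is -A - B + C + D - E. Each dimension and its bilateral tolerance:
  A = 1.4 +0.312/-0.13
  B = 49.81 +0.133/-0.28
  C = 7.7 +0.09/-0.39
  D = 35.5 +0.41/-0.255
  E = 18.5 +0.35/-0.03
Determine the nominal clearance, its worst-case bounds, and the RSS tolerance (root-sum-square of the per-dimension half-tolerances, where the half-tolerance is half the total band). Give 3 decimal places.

nominal=-26.510 wc=[-27.950,-25.570] rss=0.544

Stack each dimension's contribution:
  -A: nom -1.400 → Σnom=-1.400; wc +0.130/-0.312 → slack +0.130/-0.312; half-tol=0.221, Σhalf²=0.048841
  -B: nom -49.810 → Σnom=-51.210; wc +0.280/-0.133 → slack +0.410/-0.445; half-tol=0.207, Σhalf²=0.091483
  +C: nom +7.700 → Σnom=-43.510; wc +0.090/-0.390 → slack +0.500/-0.835; half-tol=0.240, Σhalf²=0.149083
  +D: nom +35.500 → Σnom=-8.010; wc +0.410/-0.255 → slack +0.910/-1.090; half-tol=0.333, Σhalf²=0.259640
  -E: nom -18.500 → Σnom=-26.510; wc +0.030/-0.350 → slack +0.940/-1.440; half-tol=0.190, Σhalf²=0.295740
Nominal = -26.510. Worst-case = [-26.510 - 1.440, -26.510 + 0.940] = [-27.950, -25.570]. RSS = √0.295740 = 0.544.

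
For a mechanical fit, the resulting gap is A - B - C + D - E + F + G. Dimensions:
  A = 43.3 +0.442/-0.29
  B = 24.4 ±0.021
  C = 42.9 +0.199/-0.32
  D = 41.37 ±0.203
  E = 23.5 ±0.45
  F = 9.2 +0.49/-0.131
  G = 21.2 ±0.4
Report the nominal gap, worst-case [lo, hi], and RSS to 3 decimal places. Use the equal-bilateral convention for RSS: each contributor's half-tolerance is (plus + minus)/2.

Stack each dimension's contribution:
  +A: nom +43.300 → Σnom=43.300; wc +0.442/-0.290 → slack +0.442/-0.290; half-tol=0.366, Σhalf²=0.133956
  -B: nom -24.400 → Σnom=18.900; wc +0.021/-0.021 → slack +0.463/-0.311; half-tol=0.021, Σhalf²=0.134397
  -C: nom -42.900 → Σnom=-24.000; wc +0.320/-0.199 → slack +0.783/-0.510; half-tol=0.260, Σhalf²=0.201737
  +D: nom +41.370 → Σnom=17.370; wc +0.203/-0.203 → slack +0.986/-0.713; half-tol=0.203, Σhalf²=0.242946
  -E: nom -23.500 → Σnom=-6.130; wc +0.450/-0.450 → slack +1.436/-1.163; half-tol=0.450, Σhalf²=0.445446
  +F: nom +9.200 → Σnom=3.070; wc +0.490/-0.131 → slack +1.926/-1.294; half-tol=0.310, Σhalf²=0.541856
  +G: nom +21.200 → Σnom=24.270; wc +0.400/-0.400 → slack +2.326/-1.694; half-tol=0.400, Σhalf²=0.701856
Nominal = 24.270. Worst-case = [24.270 - 1.694, 24.270 + 2.326] = [22.576, 26.596]. RSS = √0.701856 = 0.838.

nominal=24.270 wc=[22.576,26.596] rss=0.838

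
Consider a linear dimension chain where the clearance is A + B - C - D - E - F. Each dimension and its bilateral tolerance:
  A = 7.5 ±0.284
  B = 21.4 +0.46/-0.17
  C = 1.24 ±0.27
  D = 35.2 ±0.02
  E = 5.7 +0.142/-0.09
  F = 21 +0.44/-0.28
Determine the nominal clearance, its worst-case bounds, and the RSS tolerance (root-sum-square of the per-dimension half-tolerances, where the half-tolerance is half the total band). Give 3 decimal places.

nominal=-34.240 wc=[-35.566,-32.836] rss=0.629

Stack each dimension's contribution:
  +A: nom +7.500 → Σnom=7.500; wc +0.284/-0.284 → slack +0.284/-0.284; half-tol=0.284, Σhalf²=0.080656
  +B: nom +21.400 → Σnom=28.900; wc +0.460/-0.170 → slack +0.744/-0.454; half-tol=0.315, Σhalf²=0.179881
  -C: nom -1.240 → Σnom=27.660; wc +0.270/-0.270 → slack +1.014/-0.724; half-tol=0.270, Σhalf²=0.252781
  -D: nom -35.200 → Σnom=-7.540; wc +0.020/-0.020 → slack +1.034/-0.744; half-tol=0.020, Σhalf²=0.253181
  -E: nom -5.700 → Σnom=-13.240; wc +0.090/-0.142 → slack +1.124/-0.886; half-tol=0.116, Σhalf²=0.266637
  -F: nom -21.000 → Σnom=-34.240; wc +0.280/-0.440 → slack +1.404/-1.326; half-tol=0.360, Σhalf²=0.396237
Nominal = -34.240. Worst-case = [-34.240 - 1.326, -34.240 + 1.404] = [-35.566, -32.836]. RSS = √0.396237 = 0.629.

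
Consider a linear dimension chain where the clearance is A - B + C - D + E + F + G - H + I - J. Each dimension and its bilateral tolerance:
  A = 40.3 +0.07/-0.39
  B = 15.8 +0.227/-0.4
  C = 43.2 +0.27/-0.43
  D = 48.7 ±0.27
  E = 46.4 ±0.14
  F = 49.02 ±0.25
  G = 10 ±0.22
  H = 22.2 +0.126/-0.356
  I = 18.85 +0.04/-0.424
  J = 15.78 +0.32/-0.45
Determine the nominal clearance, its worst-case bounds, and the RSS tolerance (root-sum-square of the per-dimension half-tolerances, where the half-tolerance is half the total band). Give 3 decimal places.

nominal=105.290 wc=[102.493,107.756] rss=0.859

Stack each dimension's contribution:
  +A: nom +40.300 → Σnom=40.300; wc +0.070/-0.390 → slack +0.070/-0.390; half-tol=0.230, Σhalf²=0.052900
  -B: nom -15.800 → Σnom=24.500; wc +0.400/-0.227 → slack +0.470/-0.617; half-tol=0.314, Σhalf²=0.151182
  +C: nom +43.200 → Σnom=67.700; wc +0.270/-0.430 → slack +0.740/-1.047; half-tol=0.350, Σhalf²=0.273682
  -D: nom -48.700 → Σnom=19.000; wc +0.270/-0.270 → slack +1.010/-1.317; half-tol=0.270, Σhalf²=0.346582
  +E: nom +46.400 → Σnom=65.400; wc +0.140/-0.140 → slack +1.150/-1.457; half-tol=0.140, Σhalf²=0.366182
  +F: nom +49.020 → Σnom=114.420; wc +0.250/-0.250 → slack +1.400/-1.707; half-tol=0.250, Σhalf²=0.428682
  +G: nom +10.000 → Σnom=124.420; wc +0.220/-0.220 → slack +1.620/-1.927; half-tol=0.220, Σhalf²=0.477082
  -H: nom -22.200 → Σnom=102.220; wc +0.356/-0.126 → slack +1.976/-2.053; half-tol=0.241, Σhalf²=0.535163
  +I: nom +18.850 → Σnom=121.070; wc +0.040/-0.424 → slack +2.016/-2.477; half-tol=0.232, Σhalf²=0.588987
  -J: nom -15.780 → Σnom=105.290; wc +0.450/-0.320 → slack +2.466/-2.797; half-tol=0.385, Σhalf²=0.737212
Nominal = 105.290. Worst-case = [105.290 - 2.797, 105.290 + 2.466] = [102.493, 107.756]. RSS = √0.737212 = 0.859.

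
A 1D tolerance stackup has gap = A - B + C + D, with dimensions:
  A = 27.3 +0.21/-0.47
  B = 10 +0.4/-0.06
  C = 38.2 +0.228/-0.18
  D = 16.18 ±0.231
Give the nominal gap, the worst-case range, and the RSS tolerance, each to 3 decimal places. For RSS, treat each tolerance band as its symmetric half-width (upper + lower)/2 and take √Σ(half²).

nominal=71.680 wc=[70.399,72.409] rss=0.513

Stack each dimension's contribution:
  +A: nom +27.300 → Σnom=27.300; wc +0.210/-0.470 → slack +0.210/-0.470; half-tol=0.340, Σhalf²=0.115600
  -B: nom -10.000 → Σnom=17.300; wc +0.060/-0.400 → slack +0.270/-0.870; half-tol=0.230, Σhalf²=0.168500
  +C: nom +38.200 → Σnom=55.500; wc +0.228/-0.180 → slack +0.498/-1.050; half-tol=0.204, Σhalf²=0.210116
  +D: nom +16.180 → Σnom=71.680; wc +0.231/-0.231 → slack +0.729/-1.281; half-tol=0.231, Σhalf²=0.263477
Nominal = 71.680. Worst-case = [71.680 - 1.281, 71.680 + 0.729] = [70.399, 72.409]. RSS = √0.263477 = 0.513.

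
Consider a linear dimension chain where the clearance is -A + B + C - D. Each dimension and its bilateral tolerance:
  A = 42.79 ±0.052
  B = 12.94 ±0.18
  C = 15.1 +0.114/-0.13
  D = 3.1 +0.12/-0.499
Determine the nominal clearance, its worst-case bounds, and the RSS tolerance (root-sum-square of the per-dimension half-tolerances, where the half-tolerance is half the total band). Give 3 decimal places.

Stack each dimension's contribution:
  -A: nom -42.790 → Σnom=-42.790; wc +0.052/-0.052 → slack +0.052/-0.052; half-tol=0.052, Σhalf²=0.002704
  +B: nom +12.940 → Σnom=-29.850; wc +0.180/-0.180 → slack +0.232/-0.232; half-tol=0.180, Σhalf²=0.035104
  +C: nom +15.100 → Σnom=-14.750; wc +0.114/-0.130 → slack +0.346/-0.362; half-tol=0.122, Σhalf²=0.049988
  -D: nom -3.100 → Σnom=-17.850; wc +0.499/-0.120 → slack +0.845/-0.482; half-tol=0.309, Σhalf²=0.145778
Nominal = -17.850. Worst-case = [-17.850 - 0.482, -17.850 + 0.845] = [-18.332, -17.005]. RSS = √0.145778 = 0.382.

nominal=-17.850 wc=[-18.332,-17.005] rss=0.382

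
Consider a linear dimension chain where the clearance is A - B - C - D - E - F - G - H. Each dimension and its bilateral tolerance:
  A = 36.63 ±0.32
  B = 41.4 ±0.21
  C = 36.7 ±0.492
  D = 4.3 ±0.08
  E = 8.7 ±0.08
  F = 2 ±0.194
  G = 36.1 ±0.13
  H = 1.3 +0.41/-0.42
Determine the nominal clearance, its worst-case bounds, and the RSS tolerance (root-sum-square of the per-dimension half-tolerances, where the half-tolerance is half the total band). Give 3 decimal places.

nominal=-93.870 wc=[-95.786,-91.944] rss=0.793

Stack each dimension's contribution:
  +A: nom +36.630 → Σnom=36.630; wc +0.320/-0.320 → slack +0.320/-0.320; half-tol=0.320, Σhalf²=0.102400
  -B: nom -41.400 → Σnom=-4.770; wc +0.210/-0.210 → slack +0.530/-0.530; half-tol=0.210, Σhalf²=0.146500
  -C: nom -36.700 → Σnom=-41.470; wc +0.492/-0.492 → slack +1.022/-1.022; half-tol=0.492, Σhalf²=0.388564
  -D: nom -4.300 → Σnom=-45.770; wc +0.080/-0.080 → slack +1.102/-1.102; half-tol=0.080, Σhalf²=0.394964
  -E: nom -8.700 → Σnom=-54.470; wc +0.080/-0.080 → slack +1.182/-1.182; half-tol=0.080, Σhalf²=0.401364
  -F: nom -2.000 → Σnom=-56.470; wc +0.194/-0.194 → slack +1.376/-1.376; half-tol=0.194, Σhalf²=0.439000
  -G: nom -36.100 → Σnom=-92.570; wc +0.130/-0.130 → slack +1.506/-1.506; half-tol=0.130, Σhalf²=0.455900
  -H: nom -1.300 → Σnom=-93.870; wc +0.420/-0.410 → slack +1.926/-1.916; half-tol=0.415, Σhalf²=0.628125
Nominal = -93.870. Worst-case = [-93.870 - 1.916, -93.870 + 1.926] = [-95.786, -91.944]. RSS = √0.628125 = 0.793.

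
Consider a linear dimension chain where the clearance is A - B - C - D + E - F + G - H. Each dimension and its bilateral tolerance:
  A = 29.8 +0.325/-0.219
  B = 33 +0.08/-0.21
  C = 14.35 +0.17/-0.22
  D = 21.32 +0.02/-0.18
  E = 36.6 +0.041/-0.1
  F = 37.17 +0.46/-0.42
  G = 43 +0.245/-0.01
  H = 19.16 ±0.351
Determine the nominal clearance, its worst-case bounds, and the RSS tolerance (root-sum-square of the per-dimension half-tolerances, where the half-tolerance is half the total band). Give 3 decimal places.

Stack each dimension's contribution:
  +A: nom +29.800 → Σnom=29.800; wc +0.325/-0.219 → slack +0.325/-0.219; half-tol=0.272, Σhalf²=0.073984
  -B: nom -33.000 → Σnom=-3.200; wc +0.210/-0.080 → slack +0.535/-0.299; half-tol=0.145, Σhalf²=0.095009
  -C: nom -14.350 → Σnom=-17.550; wc +0.220/-0.170 → slack +0.755/-0.469; half-tol=0.195, Σhalf²=0.133034
  -D: nom -21.320 → Σnom=-38.870; wc +0.180/-0.020 → slack +0.935/-0.489; half-tol=0.100, Σhalf²=0.143034
  +E: nom +36.600 → Σnom=-2.270; wc +0.041/-0.100 → slack +0.976/-0.589; half-tol=0.071, Σhalf²=0.148004
  -F: nom -37.170 → Σnom=-39.440; wc +0.420/-0.460 → slack +1.396/-1.049; half-tol=0.440, Σhalf²=0.341604
  +G: nom +43.000 → Σnom=3.560; wc +0.245/-0.010 → slack +1.641/-1.059; half-tol=0.128, Σhalf²=0.357861
  -H: nom -19.160 → Σnom=-15.600; wc +0.351/-0.351 → slack +1.992/-1.410; half-tol=0.351, Σhalf²=0.481062
Nominal = -15.600. Worst-case = [-15.600 - 1.410, -15.600 + 1.992] = [-17.010, -13.608]. RSS = √0.481062 = 0.694.

nominal=-15.600 wc=[-17.010,-13.608] rss=0.694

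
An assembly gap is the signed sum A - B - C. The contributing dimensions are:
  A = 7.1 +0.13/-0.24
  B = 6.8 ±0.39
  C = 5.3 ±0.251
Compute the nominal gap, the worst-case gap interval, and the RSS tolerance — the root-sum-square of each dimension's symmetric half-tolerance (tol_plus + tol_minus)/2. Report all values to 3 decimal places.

Stack each dimension's contribution:
  +A: nom +7.100 → Σnom=7.100; wc +0.130/-0.240 → slack +0.130/-0.240; half-tol=0.185, Σhalf²=0.034225
  -B: nom -6.800 → Σnom=0.300; wc +0.390/-0.390 → slack +0.520/-0.630; half-tol=0.390, Σhalf²=0.186325
  -C: nom -5.300 → Σnom=-5.000; wc +0.251/-0.251 → slack +0.771/-0.881; half-tol=0.251, Σhalf²=0.249326
Nominal = -5.000. Worst-case = [-5.000 - 0.881, -5.000 + 0.771] = [-5.881, -4.229]. RSS = √0.249326 = 0.499.

nominal=-5.000 wc=[-5.881,-4.229] rss=0.499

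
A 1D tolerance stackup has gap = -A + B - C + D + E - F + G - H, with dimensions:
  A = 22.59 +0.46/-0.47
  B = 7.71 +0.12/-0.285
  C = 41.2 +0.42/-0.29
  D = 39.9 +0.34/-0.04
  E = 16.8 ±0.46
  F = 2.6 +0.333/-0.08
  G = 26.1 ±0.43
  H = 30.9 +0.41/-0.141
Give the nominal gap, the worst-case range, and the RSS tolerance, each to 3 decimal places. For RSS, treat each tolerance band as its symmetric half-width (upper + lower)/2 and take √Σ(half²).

Stack each dimension's contribution:
  -A: nom -22.590 → Σnom=-22.590; wc +0.470/-0.460 → slack +0.470/-0.460; half-tol=0.465, Σhalf²=0.216225
  +B: nom +7.710 → Σnom=-14.880; wc +0.120/-0.285 → slack +0.590/-0.745; half-tol=0.202, Σhalf²=0.257231
  -C: nom -41.200 → Σnom=-56.080; wc +0.290/-0.420 → slack +0.880/-1.165; half-tol=0.355, Σhalf²=0.383256
  +D: nom +39.900 → Σnom=-16.180; wc +0.340/-0.040 → slack +1.220/-1.205; half-tol=0.190, Σhalf²=0.419356
  +E: nom +16.800 → Σnom=0.620; wc +0.460/-0.460 → slack +1.680/-1.665; half-tol=0.460, Σhalf²=0.630956
  -F: nom -2.600 → Σnom=-1.980; wc +0.080/-0.333 → slack +1.760/-1.998; half-tol=0.207, Σhalf²=0.673598
  +G: nom +26.100 → Σnom=24.120; wc +0.430/-0.430 → slack +2.190/-2.428; half-tol=0.430, Σhalf²=0.858498
  -H: nom -30.900 → Σnom=-6.780; wc +0.141/-0.410 → slack +2.331/-2.838; half-tol=0.275, Σhalf²=0.934399
Nominal = -6.780. Worst-case = [-6.780 - 2.838, -6.780 + 2.331] = [-9.618, -4.449]. RSS = √0.934399 = 0.967.

nominal=-6.780 wc=[-9.618,-4.449] rss=0.967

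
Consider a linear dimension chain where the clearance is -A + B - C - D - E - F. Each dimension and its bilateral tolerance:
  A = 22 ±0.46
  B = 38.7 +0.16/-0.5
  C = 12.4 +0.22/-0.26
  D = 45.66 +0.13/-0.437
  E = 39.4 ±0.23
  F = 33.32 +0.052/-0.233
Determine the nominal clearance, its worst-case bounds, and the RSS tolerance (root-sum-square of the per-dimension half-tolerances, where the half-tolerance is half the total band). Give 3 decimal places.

Stack each dimension's contribution:
  -A: nom -22.000 → Σnom=-22.000; wc +0.460/-0.460 → slack +0.460/-0.460; half-tol=0.460, Σhalf²=0.211600
  +B: nom +38.700 → Σnom=16.700; wc +0.160/-0.500 → slack +0.620/-0.960; half-tol=0.330, Σhalf²=0.320500
  -C: nom -12.400 → Σnom=4.300; wc +0.260/-0.220 → slack +0.880/-1.180; half-tol=0.240, Σhalf²=0.378100
  -D: nom -45.660 → Σnom=-41.360; wc +0.437/-0.130 → slack +1.317/-1.310; half-tol=0.283, Σhalf²=0.458472
  -E: nom -39.400 → Σnom=-80.760; wc +0.230/-0.230 → slack +1.547/-1.540; half-tol=0.230, Σhalf²=0.511372
  -F: nom -33.320 → Σnom=-114.080; wc +0.233/-0.052 → slack +1.780/-1.592; half-tol=0.143, Σhalf²=0.531678
Nominal = -114.080. Worst-case = [-114.080 - 1.592, -114.080 + 1.780] = [-115.672, -112.300]. RSS = √0.531678 = 0.729.

nominal=-114.080 wc=[-115.672,-112.300] rss=0.729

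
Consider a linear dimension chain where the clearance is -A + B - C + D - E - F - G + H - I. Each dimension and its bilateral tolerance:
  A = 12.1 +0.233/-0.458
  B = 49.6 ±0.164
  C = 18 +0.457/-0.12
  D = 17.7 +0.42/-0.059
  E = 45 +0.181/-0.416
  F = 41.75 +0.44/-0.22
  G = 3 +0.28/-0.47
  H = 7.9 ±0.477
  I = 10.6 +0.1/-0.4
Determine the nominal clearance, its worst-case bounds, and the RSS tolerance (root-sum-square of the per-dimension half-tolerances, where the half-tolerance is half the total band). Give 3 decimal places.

Stack each dimension's contribution:
  -A: nom -12.100 → Σnom=-12.100; wc +0.458/-0.233 → slack +0.458/-0.233; half-tol=0.346, Σhalf²=0.119370
  +B: nom +49.600 → Σnom=37.500; wc +0.164/-0.164 → slack +0.622/-0.397; half-tol=0.164, Σhalf²=0.146266
  -C: nom -18.000 → Σnom=19.500; wc +0.120/-0.457 → slack +0.742/-0.854; half-tol=0.288, Σhalf²=0.229499
  +D: nom +17.700 → Σnom=37.200; wc +0.420/-0.059 → slack +1.162/-0.913; half-tol=0.239, Σhalf²=0.286859
  -E: nom -45.000 → Σnom=-7.800; wc +0.416/-0.181 → slack +1.578/-1.094; half-tol=0.298, Σhalf²=0.375961
  -F: nom -41.750 → Σnom=-49.550; wc +0.220/-0.440 → slack +1.798/-1.534; half-tol=0.330, Σhalf²=0.484861
  -G: nom -3.000 → Σnom=-52.550; wc +0.470/-0.280 → slack +2.268/-1.814; half-tol=0.375, Σhalf²=0.625486
  +H: nom +7.900 → Σnom=-44.650; wc +0.477/-0.477 → slack +2.745/-2.291; half-tol=0.477, Σhalf²=0.853015
  -I: nom -10.600 → Σnom=-55.250; wc +0.400/-0.100 → slack +3.145/-2.391; half-tol=0.250, Σhalf²=0.915515
Nominal = -55.250. Worst-case = [-55.250 - 2.391, -55.250 + 3.145] = [-57.641, -52.105]. RSS = √0.915515 = 0.957.

nominal=-55.250 wc=[-57.641,-52.105] rss=0.957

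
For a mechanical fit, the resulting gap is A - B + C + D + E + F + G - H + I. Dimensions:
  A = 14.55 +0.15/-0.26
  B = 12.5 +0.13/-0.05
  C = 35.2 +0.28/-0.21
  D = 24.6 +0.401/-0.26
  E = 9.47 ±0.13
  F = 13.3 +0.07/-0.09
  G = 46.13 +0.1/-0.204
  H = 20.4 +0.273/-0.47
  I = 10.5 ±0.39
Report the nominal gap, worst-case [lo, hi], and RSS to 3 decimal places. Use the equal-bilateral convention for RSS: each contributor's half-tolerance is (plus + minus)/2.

nominal=120.850 wc=[118.903,122.891] rss=0.746

Stack each dimension's contribution:
  +A: nom +14.550 → Σnom=14.550; wc +0.150/-0.260 → slack +0.150/-0.260; half-tol=0.205, Σhalf²=0.042025
  -B: nom -12.500 → Σnom=2.050; wc +0.050/-0.130 → slack +0.200/-0.390; half-tol=0.090, Σhalf²=0.050125
  +C: nom +35.200 → Σnom=37.250; wc +0.280/-0.210 → slack +0.480/-0.600; half-tol=0.245, Σhalf²=0.110150
  +D: nom +24.600 → Σnom=61.850; wc +0.401/-0.260 → slack +0.881/-0.860; half-tol=0.331, Σhalf²=0.219380
  +E: nom +9.470 → Σnom=71.320; wc +0.130/-0.130 → slack +1.011/-0.990; half-tol=0.130, Σhalf²=0.236280
  +F: nom +13.300 → Σnom=84.620; wc +0.070/-0.090 → slack +1.081/-1.080; half-tol=0.080, Σhalf²=0.242680
  +G: nom +46.130 → Σnom=130.750; wc +0.100/-0.204 → slack +1.181/-1.284; half-tol=0.152, Σhalf²=0.265784
  -H: nom -20.400 → Σnom=110.350; wc +0.470/-0.273 → slack +1.651/-1.557; half-tol=0.371, Σhalf²=0.403797
  +I: nom +10.500 → Σnom=120.850; wc +0.390/-0.390 → slack +2.041/-1.947; half-tol=0.390, Σhalf²=0.555897
Nominal = 120.850. Worst-case = [120.850 - 1.947, 120.850 + 2.041] = [118.903, 122.891]. RSS = √0.555897 = 0.746.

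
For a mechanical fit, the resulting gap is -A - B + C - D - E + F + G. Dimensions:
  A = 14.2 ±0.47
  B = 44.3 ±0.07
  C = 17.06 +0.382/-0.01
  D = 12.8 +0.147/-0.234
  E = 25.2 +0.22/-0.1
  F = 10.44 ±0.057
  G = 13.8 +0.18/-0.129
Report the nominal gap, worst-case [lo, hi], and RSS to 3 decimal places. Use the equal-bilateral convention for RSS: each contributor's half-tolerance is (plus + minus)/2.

Stack each dimension's contribution:
  -A: nom -14.200 → Σnom=-14.200; wc +0.470/-0.470 → slack +0.470/-0.470; half-tol=0.470, Σhalf²=0.220900
  -B: nom -44.300 → Σnom=-58.500; wc +0.070/-0.070 → slack +0.540/-0.540; half-tol=0.070, Σhalf²=0.225800
  +C: nom +17.060 → Σnom=-41.440; wc +0.382/-0.010 → slack +0.922/-0.550; half-tol=0.196, Σhalf²=0.264216
  -D: nom -12.800 → Σnom=-54.240; wc +0.234/-0.147 → slack +1.156/-0.697; half-tol=0.191, Σhalf²=0.300506
  -E: nom -25.200 → Σnom=-79.440; wc +0.100/-0.220 → slack +1.256/-0.917; half-tol=0.160, Σhalf²=0.326106
  +F: nom +10.440 → Σnom=-69.000; wc +0.057/-0.057 → slack +1.313/-0.974; half-tol=0.057, Σhalf²=0.329355
  +G: nom +13.800 → Σnom=-55.200; wc +0.180/-0.129 → slack +1.493/-1.103; half-tol=0.154, Σhalf²=0.353226
Nominal = -55.200. Worst-case = [-55.200 - 1.103, -55.200 + 1.493] = [-56.303, -53.707]. RSS = √0.353226 = 0.594.

nominal=-55.200 wc=[-56.303,-53.707] rss=0.594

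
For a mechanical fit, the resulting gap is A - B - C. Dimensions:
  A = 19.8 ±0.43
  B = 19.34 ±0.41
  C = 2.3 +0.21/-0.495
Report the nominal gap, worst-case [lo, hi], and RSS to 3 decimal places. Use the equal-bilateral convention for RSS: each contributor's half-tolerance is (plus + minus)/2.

Stack each dimension's contribution:
  +A: nom +19.800 → Σnom=19.800; wc +0.430/-0.430 → slack +0.430/-0.430; half-tol=0.430, Σhalf²=0.184900
  -B: nom -19.340 → Σnom=0.460; wc +0.410/-0.410 → slack +0.840/-0.840; half-tol=0.410, Σhalf²=0.353000
  -C: nom -2.300 → Σnom=-1.840; wc +0.495/-0.210 → slack +1.335/-1.050; half-tol=0.352, Σhalf²=0.477256
Nominal = -1.840. Worst-case = [-1.840 - 1.050, -1.840 + 1.335] = [-2.890, -0.505]. RSS = √0.477256 = 0.691.

nominal=-1.840 wc=[-2.890,-0.505] rss=0.691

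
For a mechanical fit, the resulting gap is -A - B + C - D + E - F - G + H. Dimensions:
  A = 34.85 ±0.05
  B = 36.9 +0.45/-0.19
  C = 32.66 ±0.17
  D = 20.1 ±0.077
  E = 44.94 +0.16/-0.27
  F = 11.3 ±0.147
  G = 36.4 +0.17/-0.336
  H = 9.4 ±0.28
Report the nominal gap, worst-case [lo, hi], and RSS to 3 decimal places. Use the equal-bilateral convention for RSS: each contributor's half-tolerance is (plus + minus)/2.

nominal=-52.550 wc=[-54.164,-51.140] rss=0.592

Stack each dimension's contribution:
  -A: nom -34.850 → Σnom=-34.850; wc +0.050/-0.050 → slack +0.050/-0.050; half-tol=0.050, Σhalf²=0.002500
  -B: nom -36.900 → Σnom=-71.750; wc +0.190/-0.450 → slack +0.240/-0.500; half-tol=0.320, Σhalf²=0.104900
  +C: nom +32.660 → Σnom=-39.090; wc +0.170/-0.170 → slack +0.410/-0.670; half-tol=0.170, Σhalf²=0.133800
  -D: nom -20.100 → Σnom=-59.190; wc +0.077/-0.077 → slack +0.487/-0.747; half-tol=0.077, Σhalf²=0.139729
  +E: nom +44.940 → Σnom=-14.250; wc +0.160/-0.270 → slack +0.647/-1.017; half-tol=0.215, Σhalf²=0.185954
  -F: nom -11.300 → Σnom=-25.550; wc +0.147/-0.147 → slack +0.794/-1.164; half-tol=0.147, Σhalf²=0.207563
  -G: nom -36.400 → Σnom=-61.950; wc +0.336/-0.170 → slack +1.130/-1.334; half-tol=0.253, Σhalf²=0.271572
  +H: nom +9.400 → Σnom=-52.550; wc +0.280/-0.280 → slack +1.410/-1.614; half-tol=0.280, Σhalf²=0.349972
Nominal = -52.550. Worst-case = [-52.550 - 1.614, -52.550 + 1.410] = [-54.164, -51.140]. RSS = √0.349972 = 0.592.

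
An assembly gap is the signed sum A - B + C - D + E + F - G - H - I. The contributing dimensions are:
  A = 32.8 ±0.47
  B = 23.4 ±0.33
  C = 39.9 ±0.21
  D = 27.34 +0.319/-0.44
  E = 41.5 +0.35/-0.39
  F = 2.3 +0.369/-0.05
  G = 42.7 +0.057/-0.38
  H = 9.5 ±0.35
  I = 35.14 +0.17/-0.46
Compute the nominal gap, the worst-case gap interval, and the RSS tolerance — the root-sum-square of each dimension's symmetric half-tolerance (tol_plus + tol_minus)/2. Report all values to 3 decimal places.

nominal=-21.580 wc=[-23.926,-18.221] rss=0.984

Stack each dimension's contribution:
  +A: nom +32.800 → Σnom=32.800; wc +0.470/-0.470 → slack +0.470/-0.470; half-tol=0.470, Σhalf²=0.220900
  -B: nom -23.400 → Σnom=9.400; wc +0.330/-0.330 → slack +0.800/-0.800; half-tol=0.330, Σhalf²=0.329800
  +C: nom +39.900 → Σnom=49.300; wc +0.210/-0.210 → slack +1.010/-1.010; half-tol=0.210, Σhalf²=0.373900
  -D: nom -27.340 → Σnom=21.960; wc +0.440/-0.319 → slack +1.450/-1.329; half-tol=0.380, Σhalf²=0.517920
  +E: nom +41.500 → Σnom=63.460; wc +0.350/-0.390 → slack +1.800/-1.719; half-tol=0.370, Σhalf²=0.654820
  +F: nom +2.300 → Σnom=65.760; wc +0.369/-0.050 → slack +2.169/-1.769; half-tol=0.209, Σhalf²=0.698711
  -G: nom -42.700 → Σnom=23.060; wc +0.380/-0.057 → slack +2.549/-1.826; half-tol=0.218, Σhalf²=0.746453
  -H: nom -9.500 → Σnom=13.560; wc +0.350/-0.350 → slack +2.899/-2.176; half-tol=0.350, Σhalf²=0.868953
  -I: nom -35.140 → Σnom=-21.580; wc +0.460/-0.170 → slack +3.359/-2.346; half-tol=0.315, Σhalf²=0.968178
Nominal = -21.580. Worst-case = [-21.580 - 2.346, -21.580 + 3.359] = [-23.926, -18.221]. RSS = √0.968178 = 0.984.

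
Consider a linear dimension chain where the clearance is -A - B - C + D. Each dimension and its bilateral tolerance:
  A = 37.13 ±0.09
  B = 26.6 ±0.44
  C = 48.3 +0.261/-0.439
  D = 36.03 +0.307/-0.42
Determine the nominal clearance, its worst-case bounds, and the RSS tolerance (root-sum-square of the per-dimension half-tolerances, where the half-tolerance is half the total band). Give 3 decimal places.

nominal=-76.000 wc=[-77.211,-74.724] rss=0.676

Stack each dimension's contribution:
  -A: nom -37.130 → Σnom=-37.130; wc +0.090/-0.090 → slack +0.090/-0.090; half-tol=0.090, Σhalf²=0.008100
  -B: nom -26.600 → Σnom=-63.730; wc +0.440/-0.440 → slack +0.530/-0.530; half-tol=0.440, Σhalf²=0.201700
  -C: nom -48.300 → Σnom=-112.030; wc +0.439/-0.261 → slack +0.969/-0.791; half-tol=0.350, Σhalf²=0.324200
  +D: nom +36.030 → Σnom=-76.000; wc +0.307/-0.420 → slack +1.276/-1.211; half-tol=0.363, Σhalf²=0.456332
Nominal = -76.000. Worst-case = [-76.000 - 1.211, -76.000 + 1.276] = [-77.211, -74.724]. RSS = √0.456332 = 0.676.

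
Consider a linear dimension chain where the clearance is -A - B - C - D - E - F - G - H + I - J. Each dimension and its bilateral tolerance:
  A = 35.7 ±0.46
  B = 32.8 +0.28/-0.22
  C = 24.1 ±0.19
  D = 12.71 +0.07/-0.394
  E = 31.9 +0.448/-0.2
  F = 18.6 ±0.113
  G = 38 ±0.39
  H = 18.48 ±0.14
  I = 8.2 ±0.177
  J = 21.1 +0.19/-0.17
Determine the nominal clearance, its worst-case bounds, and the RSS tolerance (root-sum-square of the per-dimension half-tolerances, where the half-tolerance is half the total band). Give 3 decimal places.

nominal=-225.190 wc=[-227.648,-222.736] rss=0.847

Stack each dimension's contribution:
  -A: nom -35.700 → Σnom=-35.700; wc +0.460/-0.460 → slack +0.460/-0.460; half-tol=0.460, Σhalf²=0.211600
  -B: nom -32.800 → Σnom=-68.500; wc +0.220/-0.280 → slack +0.680/-0.740; half-tol=0.250, Σhalf²=0.274100
  -C: nom -24.100 → Σnom=-92.600; wc +0.190/-0.190 → slack +0.870/-0.930; half-tol=0.190, Σhalf²=0.310200
  -D: nom -12.710 → Σnom=-105.310; wc +0.394/-0.070 → slack +1.264/-1.000; half-tol=0.232, Σhalf²=0.364024
  -E: nom -31.900 → Σnom=-137.210; wc +0.200/-0.448 → slack +1.464/-1.448; half-tol=0.324, Σhalf²=0.469000
  -F: nom -18.600 → Σnom=-155.810; wc +0.113/-0.113 → slack +1.577/-1.561; half-tol=0.113, Σhalf²=0.481769
  -G: nom -38.000 → Σnom=-193.810; wc +0.390/-0.390 → slack +1.967/-1.951; half-tol=0.390, Σhalf²=0.633869
  -H: nom -18.480 → Σnom=-212.290; wc +0.140/-0.140 → slack +2.107/-2.091; half-tol=0.140, Σhalf²=0.653469
  +I: nom +8.200 → Σnom=-204.090; wc +0.177/-0.177 → slack +2.284/-2.268; half-tol=0.177, Σhalf²=0.684798
  -J: nom -21.100 → Σnom=-225.190; wc +0.170/-0.190 → slack +2.454/-2.458; half-tol=0.180, Σhalf²=0.717198
Nominal = -225.190. Worst-case = [-225.190 - 2.458, -225.190 + 2.454] = [-227.648, -222.736]. RSS = √0.717198 = 0.847.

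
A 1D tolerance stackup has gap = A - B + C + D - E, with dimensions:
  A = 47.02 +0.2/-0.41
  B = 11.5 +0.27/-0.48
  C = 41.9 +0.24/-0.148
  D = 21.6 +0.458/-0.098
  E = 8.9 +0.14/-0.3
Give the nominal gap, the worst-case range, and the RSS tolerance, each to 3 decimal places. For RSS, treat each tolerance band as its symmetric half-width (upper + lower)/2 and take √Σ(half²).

nominal=90.120 wc=[89.054,91.798] rss=0.630

Stack each dimension's contribution:
  +A: nom +47.020 → Σnom=47.020; wc +0.200/-0.410 → slack +0.200/-0.410; half-tol=0.305, Σhalf²=0.093025
  -B: nom -11.500 → Σnom=35.520; wc +0.480/-0.270 → slack +0.680/-0.680; half-tol=0.375, Σhalf²=0.233650
  +C: nom +41.900 → Σnom=77.420; wc +0.240/-0.148 → slack +0.920/-0.828; half-tol=0.194, Σhalf²=0.271286
  +D: nom +21.600 → Σnom=99.020; wc +0.458/-0.098 → slack +1.378/-0.926; half-tol=0.278, Σhalf²=0.348570
  -E: nom -8.900 → Σnom=90.120; wc +0.300/-0.140 → slack +1.678/-1.066; half-tol=0.220, Σhalf²=0.396970
Nominal = 90.120. Worst-case = [90.120 - 1.066, 90.120 + 1.678] = [89.054, 91.798]. RSS = √0.396970 = 0.630.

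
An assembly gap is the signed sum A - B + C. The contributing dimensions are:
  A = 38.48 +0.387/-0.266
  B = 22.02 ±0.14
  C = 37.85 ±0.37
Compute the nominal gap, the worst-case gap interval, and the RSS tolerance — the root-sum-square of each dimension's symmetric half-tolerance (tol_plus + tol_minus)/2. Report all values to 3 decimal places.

nominal=54.310 wc=[53.534,55.207] rss=0.513

Stack each dimension's contribution:
  +A: nom +38.480 → Σnom=38.480; wc +0.387/-0.266 → slack +0.387/-0.266; half-tol=0.327, Σhalf²=0.106602
  -B: nom -22.020 → Σnom=16.460; wc +0.140/-0.140 → slack +0.527/-0.406; half-tol=0.140, Σhalf²=0.126202
  +C: nom +37.850 → Σnom=54.310; wc +0.370/-0.370 → slack +0.897/-0.776; half-tol=0.370, Σhalf²=0.263102
Nominal = 54.310. Worst-case = [54.310 - 0.776, 54.310 + 0.897] = [53.534, 55.207]. RSS = √0.263102 = 0.513.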